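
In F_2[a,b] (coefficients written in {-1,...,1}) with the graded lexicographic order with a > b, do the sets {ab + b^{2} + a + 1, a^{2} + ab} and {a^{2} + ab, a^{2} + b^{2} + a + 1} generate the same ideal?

Since reduced Gröbner bases are canonical representatives of ideals under a given ordering, it suffices to compute and compare them.
Buchberger on the first generating set:
f_1 = ab + b^{2} + a + 1, LT = ab.
f_2 = a^{2} + ab, LT = a^{2}.

S(f_1,f_2): lcm = a^{2}b. S = a^{2} + a.
  reduce S modulo (f_1, f_2):
  remainder b^{2} + 1 ≠ 0; add g_3 = b^{2} + 1 to the basis.

The other S-polynomials (S(f_1,g_3), S(f_2,g_3)) all reduce to 0 modulo the current basis, so we have a Gröbner basis.
Inter-reduce: drop elements whose leading term is divisible by another's, tail-reduce, and make monic.
Reduced Gröbner basis: {a^{2} + a, ab + a, b^{2} + 1}.

Buchberger on the second generating set:
h_1 = a^{2} + ab, LT = a^{2}.
h_2 = a^{2} + b^{2} + a + 1, LT = a^{2}.

S(h_1,h_2): lcm = a^{2}. S = ab + b^{2} + a + 1.
  reduce S modulo (h_1, h_2):
  remainder ab + b^{2} + a + 1 ≠ 0; add k_3 = ab + b^{2} + a + 1 to the basis.

S(h_1,k_3): lcm = a^{2}b. S = a^{2} + a.
  reduce S modulo (h_1, h_2, k_3):
  remainder b^{2} + 1 ≠ 0; add k_4 = b^{2} + 1 to the basis.

The other S-polynomials (S(h_2,k_3), S(h_1,k_4), S(h_2,k_4), S(k_3,k_4)) all reduce to 0 modulo the current basis, so we have a Gröbner basis.
Inter-reduce: drop elements whose leading term is divisible by another's, tail-reduce, and make monic.
Reduced Gröbner basis: {a^{2} + a, ab + a, b^{2} + 1}.

Same reduced basis, so the two generating sets span the same ideal.

Yes, the ideals are equal.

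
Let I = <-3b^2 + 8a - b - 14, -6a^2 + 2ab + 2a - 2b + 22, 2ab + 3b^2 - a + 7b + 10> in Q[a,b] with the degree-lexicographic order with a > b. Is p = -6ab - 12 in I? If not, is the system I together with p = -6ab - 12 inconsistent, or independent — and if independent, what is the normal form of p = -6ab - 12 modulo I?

First compute the reduced Gröbner basis of I by Buchberger's algorithm.
f_1 = -3b^2 + 8a - b - 14, LT = b^2.
f_2 = -6a^2 + 2ab + 2a - 2b + 22, LT = a^2.
f_3 = 2ab + 3b^2 - a + 7b + 10, LT = ab.

S(f_1,f_2): leading monomials are coprime, so the S-polynomial reduces to 0 (Buchberger's first criterion).
S(f_1,f_3): lcm = ab^2. S = -3/2b^3 - 8/3a^2 + 5/6ab - 7/2b^2 + 14/3a - 5b.
  leading term b^3: subtract (1/2b)·f_1 from -3/2b^3 - 8/3a^2 + 5/6ab - 7/2b^2 + 14/3a - 5b → -8/3a^2 - 19/6ab - 3b^2 + 14/3a + 2b
  leading term a^2: subtract (4/9)·f_2 from -8/3a^2 - 19/6ab - 3b^2 + 14/3a + 2b → -73/18ab - 3b^2 + 34/9a + 26/9b - 88/9
  leading term ab: subtract (-73/36)·f_3 from -73/18ab - 3b^2 + 34/9a + 26/9b - 88/9 → 37/12b^2 + 7/4a + 205/12b + 21/2
  leading term b^2: subtract (-37/36)·f_1 from 37/12b^2 + 7/4a + 205/12b + 21/2 → 359/36a + 289/18b - 35/9
  leading term a: no divisor's leading term divides it; move 359/36a to the remainder.
  leading term b: no divisor's leading term divides it; move 289/18b to the remainder.
  leading term 1: no divisor's leading term divides it; move -35/9 to the remainder.
  remainder 359/36a + 289/18b - 35/9 ≠ 0; add h_4 = 359/36a + 289/18b - 35/9 to the basis.

S(f_2,f_3): lcm = a^2b. S = -11/6ab^2 + 1/2a^2 - 23/6ab + 1/3b^2 - 5a - 11/3b.
  leading term ab^2: subtract (11/18a)·f_1 from -11/6ab^2 + 1/2a^2 - 23/6ab + 1/3b^2 - 5a - 11/3b → -79/18a^2 - 29/9ab + 1/3b^2 + 32/9a - 11/3b
  leading term a^2: subtract (79/108)·f_2 from -79/18a^2 - 29/9ab + 1/3b^2 + 32/9a - 11/3b → -253/54ab + 1/3b^2 + 113/54a - 119/54b - 869/54
  leading term ab: subtract (-253/108)·f_3 from -253/54ab + 1/3b^2 + 113/54a - 119/54b - 869/54 → 265/36b^2 - 1/4a + 511/36b + 22/3
  leading term b^2: subtract (-265/108)·f_1 from 265/36b^2 - 1/4a + 511/36b + 22/3 → 2093/108a + 317/27b - 1459/54
  leading term a: subtract (2093/1077)·h_4 from 2093/108a + 317/27b - 1459/54 → -13973/718b - 13973/718
  leading term b: no divisor's leading term divides it; move -13973/718b to the remainder.
  leading term 1: no divisor's leading term divides it; move -13973/718 to the remainder.
  remainder -13973/718b - 13973/718 ≠ 0; add h_5 = -13973/718b - 13973/718 to the basis.

S(f_1,h_4): leading monomials are coprime, so the S-polynomial reduces to 0 (Buchberger's first criterion).
S(f_2,h_4): lcm = a^2. S = -2093/1077ab + 61/1077a + 1/3b - 11/3.
  leading term ab: subtract (-2093/2154)·f_3 from -2093/1077ab + 61/1077a + 1/3b - 11/3 → 2093/718b^2 - 657/718a + 5123/718b + 2172/359
  leading term b^2: subtract (-2093/2154)·f_1 from 2093/718b^2 - 657/718a + 5123/718b + 2172/359 → 14773/2154a + 6638/1077b - 8135/1077
  leading term a: subtract (88638/128881)·h_4 from 14773/2154a + 6638/1077b - 8135/1077 → -628785/128881b - 628785/128881
  leading term b: subtract (90/359)·h_5 from -628785/128881b - 628785/128881 → 0
  remainder 0.

S(f_3,h_4): lcm = ab. S = -79/718b^2 - 1/2a + 2793/718b + 5.
  leading term b^2: subtract (79/2154)·f_1 from -79/718b^2 - 1/2a + 2793/718b + 5 → -1709/2154a + 4229/1077b + 5938/1077
  leading term a: subtract (-10254/128881)·h_4 from -1709/2154a + 4229/1077b + 5938/1077 → 670704/128881b + 670704/128881
  leading term b: subtract (-96/359)·h_5 from 670704/128881b + 670704/128881 → 0
  remainder 0.

S(f_1,h_5): lcm = b^2. S = -8/3a - 2/3b + 14/3.
  leading term a: subtract (-96/359)·h_4 from -8/3a - 2/3b + 14/3 → 1302/359b + 1302/359
  leading term b: subtract (-2604/13973)·h_5 from 1302/359b + 1302/359 → 0
  remainder 0.

S(f_2,h_5): leading monomials are coprime, so the S-polynomial reduces to 0 (Buchberger's first criterion).
S(f_3,h_5): lcm = ab. S = 3/2b^2 - 3/2a + 7/2b + 5.
  leading term b^2: subtract (-1/2)·f_1 from 3/2b^2 - 3/2a + 7/2b + 5 → 5/2a + 3b - 2
  leading term a: subtract (90/359)·h_4 from 5/2a + 3b - 2 → -368/359b - 368/359
  leading term b: subtract (736/13973)·h_5 from -368/359b - 368/359 → 0
  remainder 0.

S(h_4,h_5): leading monomials are coprime, so the S-polynomial reduces to 0 (Buchberger's first criterion).
Every S-polynomial of the final basis reduces to 0, so we have a Gröbner basis.
Inter-reduce: drop elements whose leading term is divisible by another's, tail-reduce, and make monic.
Reduced Gröbner basis: {a - 2, b + 1}.
Label its elements g_1 = a - 2, g_2 = b + 1.

Reduce p = -6ab - 12 modulo G:
  leading term ab: subtract (-6b)·g_1 from -6ab - 12 → -12b - 12
  leading term b: subtract (-12)·g_2 from -12b - 12 → 0
  normal form = 0.
Since the normal form is 0, p ∈ I.

The remainder on division by a Gröbner basis is unique — it is the normal form.

-6ab - 12 lies in I (it reduces to 0).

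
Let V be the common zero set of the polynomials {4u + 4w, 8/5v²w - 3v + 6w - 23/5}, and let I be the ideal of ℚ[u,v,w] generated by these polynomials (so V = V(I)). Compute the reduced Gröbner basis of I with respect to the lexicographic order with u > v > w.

G = {u + w, v²w - 15/8v + 15/4w - 23/8}

f_1 = 4u + 4w, LT = u.
f_2 = 8/5v²w - 3v + 6w - 23/5, LT = v²w.

The S-polynomials (S(f_1,f_2)) all reduce to 0 modulo the current basis, so we have a Gröbner basis.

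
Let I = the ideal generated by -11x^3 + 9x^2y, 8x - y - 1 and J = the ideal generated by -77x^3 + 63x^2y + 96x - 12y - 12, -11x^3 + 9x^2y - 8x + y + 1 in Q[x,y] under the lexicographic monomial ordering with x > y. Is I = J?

Equality of ideals is decidable: compute both reduced Gröbner bases (unique for the ordering) and check whether they agree.
Buchberger on the first generating set:
f_1 = -11x^3 + 9x^2y, LT = x^3.
f_2 = 8x - y - 1, LT = x.

S(f_1,f_2): lcm = x^3. S = -61/88x^2y + 1/8x^2.
  leading term x^2y: subtract (-61/704xy)·f_2 from -61/88x^2y + 1/8x^2 → 1/8x^2 - 61/704xy^2 - 61/704xy
  leading term x^2: subtract (1/64x)·f_2 from 1/8x^2 - 61/704xy^2 - 61/704xy → -61/704xy^2 - 25/352xy + 1/64x
  leading term xy^2: subtract (-61/5632y^2)·f_2 from -61/704xy^2 - 25/352xy + 1/64x → -25/352xy + 1/64x - 61/5632y^3 - 61/5632y^2
  leading term xy: subtract (-25/2816y)·f_2 from -25/352xy + 1/64x - 61/5632y^3 - 61/5632y^2 → 1/64x - 61/5632y^3 - 111/5632y^2 - 25/2816y
  leading term x: subtract (1/512)·f_2 from 1/64x - 61/5632y^3 - 111/5632y^2 - 25/2816y → -61/5632y^3 - 111/5632y^2 - 39/5632y + 1/512
  leading term y^3: no divisor's leading term divides it; move -61/5632y^3 to the remainder.
  leading term y^2: no divisor's leading term divides it; move -111/5632y^2 to the remainder.
  leading term y: no divisor's leading term divides it; move -39/5632y to the remainder.
  leading term 1: no divisor's leading term divides it; move 1/512 to the remainder.
  remainder -61/5632y^3 - 111/5632y^2 - 39/5632y + 1/512 ≠ 0; add g_3 = -61/5632y^3 - 111/5632y^2 - 39/5632y + 1/512 to the basis.

The other S-polynomials (S(f_1,g_3), S(f_2,g_3)) all reduce to 0 modulo the current basis, so we have a Gröbner basis.
Inter-reduce: drop elements whose leading term is divisible by another's, tail-reduce, and make monic.
Reduced Gröbner basis: {x - 1/8y - 1/8, y^3 + 111/61y^2 + 39/61y - 11/61}.

Buchberger on the second generating set:
h_1 = -77x^3 + 63x^2y + 96x - 12y - 12, LT = x^3.
h_2 = -11x^3 + 9x^2y - 8x + y + 1, LT = x^3.

S(h_1,h_2): lcm = x^3. S = -152/77x + 19/77y + 19/77.
  leading term x: no divisor's leading term divides it; move -152/77x to the remainder.
  leading term y: no divisor's leading term divides it; move 19/77y to the remainder.
  leading term 1: no divisor's leading term divides it; move 19/77 to the remainder.
  remainder -152/77x + 19/77y + 19/77 ≠ 0; add k_3 = -152/77x + 19/77y + 19/77 to the basis.

S(h_1,k_3): lcm = x^3. S = -61/88x^2y + 1/8x^2 - 96/77x + 12/77y + 12/77.
  leading term x^2y: subtract (427/1216xy)·k_3 from -61/88x^2y + 1/8x^2 - 96/77x + 12/77y + 12/77 → 1/8x^2 - 61/704xy^2 - 61/704xy - 96/77x + 12/77y + 12/77
  leading term x^2: subtract (-77/1216x)·k_3 from 1/8x^2 - 61/704xy^2 - 61/704xy - 96/77x + 12/77y + 12/77 → -61/704xy^2 - 25/352xy - 6067/4928x + 12/77y + 12/77
  leading term xy^2: subtract (427/9728y^2)·k_3 from -61/704xy^2 - 25/352xy - 6067/4928x + 12/77y + 12/77 → -25/352xy - 6067/4928x - 61/5632y^3 - 61/5632y^2 + 12/77y + 12/77
  leading term xy: subtract (175/4864y)·k_3 from -25/352xy - 6067/4928x - 61/5632y^3 - 61/5632y^2 + 12/77y + 12/77 → -6067/4928x - 61/5632y^3 - 111/5632y^2 + 2897/19712y + 12/77
  leading term x: subtract (6067/9728)·k_3 from -6067/4928x - 61/5632y^3 - 111/5632y^2 + 2897/19712y + 12/77 → -61/5632y^3 - 111/5632y^2 - 39/5632y + 1/512
  leading term y^3: no divisor's leading term divides it; move -61/5632y^3 to the remainder.
  leading term y^2: no divisor's leading term divides it; move -111/5632y^2 to the remainder.
  leading term y: no divisor's leading term divides it; move -39/5632y to the remainder.
  leading term 1: no divisor's leading term divides it; move 1/512 to the remainder.
  remainder -61/5632y^3 - 111/5632y^2 - 39/5632y + 1/512 ≠ 0; add k_4 = -61/5632y^3 - 111/5632y^2 - 39/5632y + 1/512 to the basis.

The other S-polynomials (S(h_2,k_3), S(h_1,k_4), S(h_2,k_4), S(k_3,k_4)) all reduce to 0 modulo the current basis, so we have a Gröbner basis.
Inter-reduce: drop elements whose leading term is divisible by another's, tail-reduce, and make monic.
Reduced Gröbner basis: {x - 1/8y - 1/8, y^3 + 111/61y^2 + 39/61y - 11/61}.

These coincide, so the ideals are equal.

Yes, the ideals are equal.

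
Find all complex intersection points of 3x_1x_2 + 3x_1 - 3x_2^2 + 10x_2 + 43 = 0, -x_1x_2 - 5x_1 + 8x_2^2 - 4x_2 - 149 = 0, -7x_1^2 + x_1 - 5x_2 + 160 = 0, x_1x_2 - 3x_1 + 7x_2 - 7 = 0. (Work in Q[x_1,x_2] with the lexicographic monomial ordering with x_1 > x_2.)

Compute a lex Gröbner basis by Buchberger's algorithm.
f_1 = 3x_1x_2 + 3x_1 - 3x_2^2 + 10x_2 + 43, LT = x_1x_2.
f_2 = -x_1x_2 - 5x_1 + 8x_2^2 - 4x_2 - 149, LT = x_1x_2.
f_3 = -7x_1^2 + x_1 - 5x_2 + 160, LT = x_1^2.
f_4 = x_1x_2 - 3x_1 + 7x_2 - 7, LT = x_1x_2.

S(f_1,f_2): lcm = x_1x_2. S = -4x_1 + 7x_2^2 - 2/3x_2 - 404/3.
  leading term x_1: no divisor's leading term divides it; move -4x_1 to the remainder.
  leading term x_2^2: no divisor's leading term divides it; move 7x_2^2 to the remainder.
  leading term x_2: no divisor's leading term divides it; move -2/3x_2 to the remainder.
  leading term 1: no divisor's leading term divides it; move -404/3 to the remainder.
  remainder -4x_1 + 7x_2^2 - 2/3x_2 - 404/3 ≠ 0; add h_5 = -4x_1 + 7x_2^2 - 2/3x_2 - 404/3 to the basis.

S(f_1,f_3): lcm = x_1^2x_2. S = x_1^2 - x_1x_2^2 + 73/21x_1x_2 + 43/3x_1 - 5/7x_2^2 + 160/7x_2.
  leading term x_1^2: subtract (-1/7)·f_3 from x_1^2 - x_1x_2^2 + 73/21x_1x_2 + 43/3x_1 - 5/7x_2^2 + 160/7x_2 → -x_1x_2^2 + 73/21x_1x_2 + 304/21x_1 - 5/7x_2^2 + 155/7x_2 + 160/7
  leading term x_1x_2^2: subtract (-1/3x_2)·f_1 from -x_1x_2^2 + 73/21x_1x_2 + 304/21x_1 - 5/7x_2^2 + 155/7x_2 + 160/7 → 94/21x_1x_2 + 304/21x_1 - x_2^3 + 55/21x_2^2 + 766/21x_2 + 160/7
  leading term x_1x_2: subtract (94/63)·f_1 from 94/21x_1x_2 + 304/21x_1 - x_2^3 + 55/21x_2^2 + 766/21x_2 + 160/7 → 10x_1 - x_2^3 + 149/21x_2^2 + 194/9x_2 - 2602/63
  leading term x_1: subtract (-5/2)·h_5 from 10x_1 - x_2^3 + 149/21x_2^2 + 194/9x_2 - 2602/63 → -x_2^3 + 1033/42x_2^2 + 179/9x_2 - 23812/63
  leading term x_2^3: no divisor's leading term divides it; move -x_2^3 to the remainder.
  leading term x_2^2: no divisor's leading term divides it; move 1033/42x_2^2 to the remainder.
  leading term x_2: no divisor's leading term divides it; move 179/9x_2 to the remainder.
  leading term 1: no divisor's leading term divides it; move -23812/63 to the remainder.
  remainder -x_2^3 + 1033/42x_2^2 + 179/9x_2 - 23812/63 ≠ 0; add h_6 = -x_2^3 + 1033/42x_2^2 + 179/9x_2 - 23812/63 to the basis.

S(f_1,f_4): lcm = x_1x_2. S = 4x_1 - x_2^2 - 11/3x_2 + 64/3.
  leading term x_1: subtract (-1)·h_5 from 4x_1 - x_2^2 - 11/3x_2 + 64/3 → 6x_2^2 - 13/3x_2 - 340/3
  leading term x_2^2: no divisor's leading term divides it; move 6x_2^2 to the remainder.
  leading term x_2: no divisor's leading term divides it; move -13/3x_2 to the remainder.
  leading term 1: no divisor's leading term divides it; move -340/3 to the remainder.
  remainder 6x_2^2 - 13/3x_2 - 340/3 ≠ 0; add h_7 = 6x_2^2 - 13/3x_2 - 340/3 to the basis.

S(f_2,f_3): lcm = x_1^2x_2. S = 5x_1^2 - 8x_1x_2^2 + 29/7x_1x_2 + 149x_1 - 5/7x_2^2 + 160/7x_2.
  leading term x_1^2: subtract (-5/7)·f_3 from 5x_1^2 - 8x_1x_2^2 + 29/7x_1x_2 + 149x_1 - 5/7x_2^2 + 160/7x_2 → -8x_1x_2^2 + 29/7x_1x_2 + 1048/7x_1 - 5/7x_2^2 + 135/7x_2 + 800/7
  leading term x_1x_2^2: subtract (-8/3x_2)·f_1 from -8x_1x_2^2 + 29/7x_1x_2 + 1048/7x_1 - 5/7x_2^2 + 135/7x_2 + 800/7 → 85/7x_1x_2 + 1048/7x_1 - 8x_2^3 + 545/21x_2^2 + 2813/21x_2 + 800/7
  leading term x_1x_2: subtract (85/21)·f_1 from 85/7x_1x_2 + 1048/7x_1 - 8x_2^3 + 545/21x_2^2 + 2813/21x_2 + 800/7 → 963/7x_1 - 8x_2^3 + 800/21x_2^2 + 1963/21x_2 - 1255/21
  leading term x_1: subtract (-963/28)·h_5 from 963/7x_1 - 8x_2^3 + 800/21x_2^2 + 1963/21x_2 - 1255/21 → -8x_2^3 + 23423/84x_2^2 + 2963/42x_2 - 14074/3
  leading term x_2^3: subtract (8)·h_6 from -8x_2^3 + 23423/84x_2^2 + 2963/42x_2 - 14074/3 → 985/12x_2^2 - 11159/126x_2 - 105058/63
  leading term x_2^2: subtract (985/72)·h_7 from 985/12x_2^2 - 11159/126x_2 - 105058/63 → -44273/1512x_2 - 44273/378
  leading term x_2: no divisor's leading term divides it; move -44273/1512x_2 to the remainder.
  leading term 1: no divisor's leading term divides it; move -44273/378 to the remainder.
  remainder -44273/1512x_2 - 44273/378 ≠ 0; add h_8 = -44273/1512x_2 - 44273/378 to the basis.

The other S-polynomials (S(f_2,f_4), S(f_3,f_4), S(f_1,h_5), S(f_2,h_5), S(f_3,h_5), S(f_4,h_5), S(f_1,h_6), S(f_2,h_6), S(f_3,h_6), S(f_4,h_6), S(h_5,h_6), S(f_1,h_7), S(f_2,h_7), S(f_3,h_7), S(f_4,h_7), S(h_5,h_7), S(h_6,h_7), S(f_1,h_8), S(f_2,h_8), S(f_3,h_8), S(f_4,h_8), S(h_5,h_8), S(h_6,h_8), S(h_7,h_8)) all reduce to 0 modulo the current basis, so we have a Gröbner basis.
Inter-reduce: drop elements whose leading term is divisible by another's, tail-reduce, and make monic.
Reduced Gröbner basis: {x_1 + 5, x_2 + 4}.

The lex basis is triangular: the last element involves only x_2. Solving x_2 + 4 = 0 gives x_2 ∈ {-4}; substituting each value into the earlier elements determines the remaining variables.
  x_2 = -4: the earlier basis element becomes x_1 + 5 = 0, giving x_1 = -5 — point (-5, -4).

{(-5, -4)}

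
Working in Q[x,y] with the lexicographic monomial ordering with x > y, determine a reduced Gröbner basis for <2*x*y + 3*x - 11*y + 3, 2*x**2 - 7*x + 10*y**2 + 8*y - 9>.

Buchberger's algorithm terminates because the ascending chain of leading-term ideals stabilizes.

f_1 = 2*x*y + 3*x - 11*y + 3, LT = x*y.
f_2 = 2*x**2 - 7*x + 10*y**2 + 8*y - 9, LT = x**2.

S(f_1,f_2): lcm = x**2*y. S = 3/2*x**2 - 2*x*y + 3/2*x - 5*y**3 - 4*y**2 + 9/2*y.
  leading term x**2: subtract (3/4)·f_2 from 3/2*x**2 - 2*x*y + 3/2*x - 5*y**3 - 4*y**2 + 9/2*y → -2*x*y + 27/4*x - 5*y**3 - 23/2*y**2 - 3/2*y + 27/4
  leading term x*y: subtract (-1)·f_1 from -2*x*y + 27/4*x - 5*y**3 - 23/2*y**2 - 3/2*y + 27/4 → 39/4*x - 5*y**3 - 23/2*y**2 - 25/2*y + 39/4
  leading term x: no divisor's leading term divides it; move 39/4*x to the remainder.
  leading term y**3: no divisor's leading term divides it; move -5*y**3 to the remainder.
  leading term y**2: no divisor's leading term divides it; move -23/2*y**2 to the remainder.
  leading term y: no divisor's leading term divides it; move -25/2*y to the remainder.
  leading term 1: no divisor's leading term divides it; move 39/4 to the remainder.
  remainder 39/4*x - 5*y**3 - 23/2*y**2 - 25/2*y + 39/4 ≠ 0; add g_3 = 39/4*x - 5*y**3 - 23/2*y**2 - 25/2*y + 39/4 to the basis.

S(f_1,g_3): lcm = x*y. S = 3/2*x + 20/39*y**4 + 46/39*y**3 + 50/39*y**2 - 13/2*y + 3/2.
  leading term x: subtract (2/13)·g_3 from 3/2*x + 20/39*y**4 + 46/39*y**3 + 50/39*y**2 - 13/2*y + 3/2 → 20/39*y**4 + 76/39*y**3 + 119/39*y**2 - 119/26*y
  leading term y**4: no divisor's leading term divides it; move 20/39*y**4 to the remainder.
  leading term y**3: no divisor's leading term divides it; move 76/39*y**3 to the remainder.
  leading term y**2: no divisor's leading term divides it; move 119/39*y**2 to the remainder.
  leading term y: no divisor's leading term divides it; move -119/26*y to the remainder.
  remainder 20/39*y**4 + 76/39*y**3 + 119/39*y**2 - 119/26*y ≠ 0; add g_4 = 20/39*y**4 + 76/39*y**3 + 119/39*y**2 - 119/26*y to the basis.

The other S-polynomials (S(f_2,g_3), S(f_1,g_4), S(f_2,g_4), S(g_3,g_4)) all reduce to 0 modulo the current basis, so we have a Gröbner basis.
Inter-reduce: drop elements whose leading term is divisible by another's, tail-reduce, and make monic.

G = {x - 20/39*y**3 - 46/39*y**2 - 50/39*y + 1, y**4 + 19/5*y**3 + 119/20*y**2 - 357/40*y}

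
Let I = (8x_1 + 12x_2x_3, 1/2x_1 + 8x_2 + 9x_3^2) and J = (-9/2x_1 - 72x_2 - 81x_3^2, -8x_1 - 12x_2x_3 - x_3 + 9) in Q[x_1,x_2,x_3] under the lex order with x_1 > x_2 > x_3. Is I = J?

No, the ideals differ.

Since reduced Gröbner bases are canonical representatives of ideals under a given ordering, it suffices to compute and compare them.
Buchberger on the first generating set:
f_1 = 8x_1 + 12x_2x_3, LT = x_1.
f_2 = 1/2x_1 + 8x_2 + 9x_3^2, LT = x_1.

S(f_1,f_2): lcm = x_1. S = 3/2x_2x_3 - 16x_2 - 18x_3^2.
  leading term x_2x_3: no divisor's leading term divides it; move 3/2x_2x_3 to the remainder.
  leading term x_2: no divisor's leading term divides it; move -16x_2 to the remainder.
  leading term x_3^2: no divisor's leading term divides it; move -18x_3^2 to the remainder.
  remainder 3/2x_2x_3 - 16x_2 - 18x_3^2 ≠ 0; add g_3 = 3/2x_2x_3 - 16x_2 - 18x_3^2 to the basis.

The other S-polynomials (S(f_1,g_3), S(f_2,g_3)) all reduce to 0 modulo the current basis, so we have a Gröbner basis.
Inter-reduce: drop elements whose leading term is divisible by another's, tail-reduce, and make monic.
Reduced Gröbner basis: {x_1 + 16x_2 + 18x_3^2, x_2x_3 - 32/3x_2 - 12x_3^2}.

Buchberger on the second generating set:
h_1 = -9/2x_1 - 72x_2 - 81x_3^2, LT = x_1.
h_2 = -8x_1 - 12x_2x_3 - x_3 + 9, LT = x_1.

S(h_1,h_2): lcm = x_1. S = -3/2x_2x_3 + 16x_2 + 18x_3^2 - 1/8x_3 + 9/8.
  leading term x_2x_3: no divisor's leading term divides it; move -3/2x_2x_3 to the remainder.
  leading term x_2: no divisor's leading term divides it; move 16x_2 to the remainder.
  leading term x_3^2: no divisor's leading term divides it; move 18x_3^2 to the remainder.
  leading term x_3: no divisor's leading term divides it; move -1/8x_3 to the remainder.
  leading term 1: no divisor's leading term divides it; move 9/8 to the remainder.
  remainder -3/2x_2x_3 + 16x_2 + 18x_3^2 - 1/8x_3 + 9/8 ≠ 0; add k_3 = -3/2x_2x_3 + 16x_2 + 18x_3^2 - 1/8x_3 + 9/8 to the basis.

The other S-polynomials (S(h_1,k_3), S(h_2,k_3)) all reduce to 0 modulo the current basis, so we have a Gröbner basis.
Inter-reduce: drop elements whose leading term is divisible by another's, tail-reduce, and make monic.
Reduced Gröbner basis: {x_1 + 16x_2 + 18x_3^2, x_2x_3 - 32/3x_2 - 12x_3^2 + 1/12x_3 - 3/4}.

The bases are distinct; the ideals are different.
The choice of monomial ordering does not affect the verdict — as long as both bases are computed under the same ordering, their equality decides ideal equality.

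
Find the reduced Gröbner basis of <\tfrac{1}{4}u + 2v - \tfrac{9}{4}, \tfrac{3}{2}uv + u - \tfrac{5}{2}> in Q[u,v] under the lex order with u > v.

f_1 = \tfrac{1}{4}u + 2v - \tfrac{9}{4}, LT = u.
f_2 = \tfrac{3}{2}uv + u - \tfrac{5}{2}, LT = uv.

S(f_1,f_2): lcm = uv. S = -\tfrac{2}{3}u + 8v^{2} - 9v + \tfrac{5}{3}.
  leading term u: subtract (-\tfrac{8}{3})·f_1 from -\tfrac{2}{3}u + 8v^{2} - 9v + \tfrac{5}{3} → 8v^{2} - \tfrac{11}{3}v - \tfrac{13}{3}
  leading term v^{2}: no divisor's leading term divides it; move 8v^{2} to the remainder.
  leading term v: no divisor's leading term divides it; move -\tfrac{11}{3}v to the remainder.
  leading term 1: no divisor's leading term divides it; move -\tfrac{13}{3} to the remainder.
  remainder 8v^{2} - \tfrac{11}{3}v - \tfrac{13}{3} ≠ 0; add g_3 = 8v^{2} - \tfrac{11}{3}v - \tfrac{13}{3} to the basis.

The other S-polynomials (S(f_1,g_3), S(f_2,g_3)) all reduce to 0 modulo the current basis, so we have a Gröbner basis.
Inter-reduce: drop elements whose leading term is divisible by another's, tail-reduce, and make monic.

G = {u + 8v - 9, v^{2} - \tfrac{11}{24}v - \tfrac{13}{24}}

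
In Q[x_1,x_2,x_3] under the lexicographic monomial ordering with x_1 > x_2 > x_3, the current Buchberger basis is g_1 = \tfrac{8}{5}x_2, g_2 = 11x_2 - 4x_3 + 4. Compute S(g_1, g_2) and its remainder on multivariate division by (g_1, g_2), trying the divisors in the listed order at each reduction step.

lcm(LM(g_1), LM(g_2)) = x_2.
S = (lcm/LT(g_1))·g_1 − (lcm/LT(g_2))·g_2 = \tfrac{4}{11}x_3 - \tfrac{4}{11}.
Reduce S modulo (g_1, g_2) in that order:
  leading term x_3: no divisor's leading term divides it; move \tfrac{4}{11}x_3 to the remainder.
  leading term 1: no divisor's leading term divides it; move -\tfrac{4}{11} to the remainder.
The remainder \tfrac{4}{11}x_3 - \tfrac{4}{11} is nonzero, so it would be added as the next basis element.

S(g_1, g_2) = \tfrac{4}{11}x_3 - \tfrac{4}{11}; remainder on division = \tfrac{4}{11}x_3 - \tfrac{4}{11}.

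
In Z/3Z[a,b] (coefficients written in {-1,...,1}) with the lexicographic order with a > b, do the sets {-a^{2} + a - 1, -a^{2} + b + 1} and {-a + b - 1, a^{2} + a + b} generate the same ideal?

For a fixed monomial order, each ideal has a unique reduced Gröbner basis; comparing bases decides equality.
Buchberger on the first generating set:
f_1 = -a^{2} + a - 1, LT = a^{2}.
f_2 = -a^{2} + b + 1, LT = a^{2}.

S(f_1,f_2): lcm = a^{2}. S = -a + b - 1.
  reduce S modulo (f_1, f_2):
  remainder -a + b - 1 ≠ 0; add g_3 = -a + b - 1 to the basis.

S(f_1,g_3): lcm = a^{2}. S = ab + a + 1.
  reduce S modulo (f_1, f_2, g_3):
  remainder b^{2} ≠ 0; add g_4 = b^{2} to the basis.

The other S-polynomials (S(f_2,g_3), S(f_1,g_4), S(f_2,g_4), S(g_3,g_4)) all reduce to 0 modulo the current basis, so we have a Gröbner basis.
Inter-reduce: drop elements whose leading term is divisible by another's, tail-reduce, and make monic.
Reduced Gröbner basis: {a - b + 1, b^{2}}.

Buchberger on the second generating set:
h_1 = -a + b - 1, LT = a.
h_2 = a^{2} + a + b, LT = a^{2}.

S(h_1,h_2): lcm = a^{2}. S = -ab - b.
  reduce S modulo (h_1, h_2):
  remainder -b^{2} ≠ 0; add k_3 = -b^{2} to the basis.

The other S-polynomials (S(h_1,k_3), S(h_2,k_3)) all reduce to 0 modulo the current basis, so we have a Gröbner basis.
Inter-reduce: drop elements whose leading term is divisible by another's, tail-reduce, and make monic.
Reduced Gröbner basis: {a - b + 1, b^{2}}.

The two bases agree; hence the ideals are identical.

Yes, the ideals are equal.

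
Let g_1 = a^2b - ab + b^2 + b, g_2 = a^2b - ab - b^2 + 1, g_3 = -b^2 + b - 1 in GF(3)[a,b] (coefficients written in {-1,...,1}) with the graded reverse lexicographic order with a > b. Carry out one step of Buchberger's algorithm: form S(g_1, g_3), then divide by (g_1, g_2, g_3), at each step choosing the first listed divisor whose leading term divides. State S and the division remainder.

lcm(LM(g_1), LM(g_3)) = a^2b^2.
S = (lcm/LT(g_1))·g_1 − (lcm/LT(g_3))·g_3 = a^2b - ab^2 + b^3 - a^2 + b^2.
Reduce S modulo (g_1, g_2, g_3) in that order:
  leading term a^2b: subtract (1)·g_1 from a^2b - ab^2 + b^3 - a^2 + b^2 → -ab^2 + b^3 - a^2 + ab - b
  leading term ab^2: subtract (a)·g_3 from -ab^2 + b^3 - a^2 + ab - b → b^3 - a^2 + a - b
  leading term b^3: subtract (-b)·g_3 from b^3 - a^2 + a - b → -a^2 + b^2 + a + b
  leading term a^2: no divisor's leading term divides it; move -a^2 to the remainder.
  leading term b^2: subtract (-1)·g_3 from b^2 + a + b → a - b - 1
  leading term a: no divisor's leading term divides it; move a to the remainder.
  leading term b: no divisor's leading term divides it; move -b to the remainder.
  leading term 1: no divisor's leading term divides it; move -1 to the remainder.
The remainder -a^2 + a - b - 1 is nonzero, so it would be added as the next basis element.

S(g_1, g_3) = a^2b - ab^2 + b^3 - a^2 + b^2; remainder on division = -a^2 + a - b - 1.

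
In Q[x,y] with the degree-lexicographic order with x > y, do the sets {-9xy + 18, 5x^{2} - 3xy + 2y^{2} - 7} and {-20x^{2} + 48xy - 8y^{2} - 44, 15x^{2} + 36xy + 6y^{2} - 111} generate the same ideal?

Yes, the ideals are equal.

Since reduced Gröbner bases are canonical representatives of ideals under a given ordering, it suffices to compute and compare them.
Buchberger on the first generating set:
f_1 = -9xy + 18, LT = xy.
f_2 = 5x^{2} - 3xy + 2y^{2} - 7, LT = x^{2}.

S(f_1,f_2): lcm = x^{2}y. S = \tfrac{3}{5}xy^{2} - \tfrac{2}{5}y^{3} - 2x + \tfrac{7}{5}y.
  leading term xy^{2}: subtract (-\tfrac{1}{15}y)·f_1 from \tfrac{3}{5}xy^{2} - \tfrac{2}{5}y^{3} - 2x + \tfrac{7}{5}y → -\tfrac{2}{5}y^{3} - 2x + \tfrac{13}{5}y
  leading term y^{3}: no divisor's leading term divides it; move -\tfrac{2}{5}y^{3} to the remainder.
  leading term x: no divisor's leading term divides it; move -2x to the remainder.
  leading term y: no divisor's leading term divides it; move \tfrac{13}{5}y to the remainder.
  remainder -\tfrac{2}{5}y^{3} - 2x + \tfrac{13}{5}y ≠ 0; add g_3 = -\tfrac{2}{5}y^{3} - 2x + \tfrac{13}{5}y to the basis.

The other S-polynomials (S(f_1,g_3), S(f_2,g_3)) all reduce to 0 modulo the current basis, so we have a Gröbner basis.
Inter-reduce: drop elements whose leading term is divisible by another's, tail-reduce, and make monic.
Reduced Gröbner basis: {y^{3} + 5x - \tfrac{13}{2}y, x^{2} + \tfrac{2}{5}y^{2} - \tfrac{13}{5}, xy - 2}.

Buchberger on the second generating set:
h_1 = -20x^{2} + 48xy - 8y^{2} - 44, LT = x^{2}.
h_2 = 15x^{2} + 36xy + 6y^{2} - 111, LT = x^{2}.

S(h_1,h_2): lcm = x^{2}. S = -\tfrac{24}{5}xy + \tfrac{48}{5}.
  leading term xy: no divisor's leading term divides it; move -\tfrac{24}{5}xy to the remainder.
  leading term 1: no divisor's leading term divides it; move \tfrac{48}{5} to the remainder.
  remainder -\tfrac{24}{5}xy + \tfrac{48}{5} ≠ 0; add k_3 = -\tfrac{24}{5}xy + \tfrac{48}{5} to the basis.

S(h_1,k_3): lcm = x^{2}y. S = -\tfrac{12}{5}xy^{2} + \tfrac{2}{5}y^{3} + 2x + \tfrac{11}{5}y.
  leading term xy^{2}: subtract (\tfrac{1}{2}y)·k_3 from -\tfrac{12}{5}xy^{2} + \tfrac{2}{5}y^{3} + 2x + \tfrac{11}{5}y → \tfrac{2}{5}y^{3} + 2x - \tfrac{13}{5}y
  leading term y^{3}: no divisor's leading term divides it; move \tfrac{2}{5}y^{3} to the remainder.
  leading term x: no divisor's leading term divides it; move 2x to the remainder.
  leading term y: no divisor's leading term divides it; move -\tfrac{13}{5}y to the remainder.
  remainder \tfrac{2}{5}y^{3} + 2x - \tfrac{13}{5}y ≠ 0; add k_4 = \tfrac{2}{5}y^{3} + 2x - \tfrac{13}{5}y to the basis.

The other S-polynomials (S(h_2,k_3), S(h_1,k_4), S(h_2,k_4), S(k_3,k_4)) all reduce to 0 modulo the current basis, so we have a Gröbner basis.
Inter-reduce: drop elements whose leading term is divisible by another's, tail-reduce, and make monic.
Reduced Gröbner basis: {y^{3} + 5x - \tfrac{13}{2}y, x^{2} + \tfrac{2}{5}y^{2} - \tfrac{13}{5}, xy - 2}.

The two bases agree; hence the ideals are identical.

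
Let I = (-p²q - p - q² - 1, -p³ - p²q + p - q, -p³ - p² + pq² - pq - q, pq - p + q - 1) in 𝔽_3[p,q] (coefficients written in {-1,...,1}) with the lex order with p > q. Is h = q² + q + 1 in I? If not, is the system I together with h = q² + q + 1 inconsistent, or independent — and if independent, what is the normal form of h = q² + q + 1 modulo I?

First compute the reduced Gröbner basis of I by Buchberger's algorithm.
f_1 = -p²q - p - q² - 1, LT = p²q.
f_2 = -p³ - p²q + p - q, LT = p³.
f_3 = -p³ - p² + pq² - pq - q, LT = p³.
f_4 = pq - p + q - 1, LT = pq.

S(f_1,f_2): lcm = p³q. S = -p²q² + p² + pq² + pq + p - q².
  reduce S modulo (f_1, f_2, f_3, f_4):
  remainder p² + p + q³ + q² - q ≠ 0; add k_5 = p² + p + q³ + q² - q to the basis.

S(f_1,f_3): lcm = p³q. S = -p²q + p² + pq³ + p - q².
  reduce S modulo (f_1, f_2, f_3, f_4, k_5):
  remainder -p + q³ - q² + q - 1 ≠ 0; add k_6 = -p + q³ - q² + q - 1 to the basis.

S(f_1,f_4): lcm = p²q. S = p² - pq - p + q² + 1.
  reduce S modulo (f_1, f_2, f_3, f_4, k_5, k_6):
  remainder -q³ - q ≠ 0; add k_7 = -q³ - q to the basis.

S(f_2,f_3): lcm = p³. S = p²q - p² + pq² - pq - p.
  reduce S modulo (f_1, f_2, f_3, f_4, k_5, k_6, k_7):
  remainder -q ≠ 0; add k_8 = -q to the basis.

The other S-polynomials (S(f_2,f_4), S(f_3,f_4), S(f_1,k_5), S(f_2,k_5), S(f_3,k_5), S(f_4,k_5), S(f_1,k_6), S(f_2,k_6), S(f_3,k_6), S(f_4,k_6), S(k_5,k_6), S(f_1,k_7), S(f_2,k_7), S(f_3,k_7), S(f_4,k_7), S(k_5,k_7), S(k_6,k_7), S(f_1,k_8), S(f_2,k_8), S(f_3,k_8), S(f_4,k_8), S(k_5,k_8), S(k_6,k_8), S(k_7,k_8)) all reduce to 0 modulo the current basis, so we have a Gröbner basis.
Inter-reduce: drop elements whose leading term is divisible by another's, tail-reduce, and make monic.
Reduced Gröbner basis: {p + 1, q}.
Label its elements g_1 = p + 1, g_2 = q.

Reduce h = q² + q + 1 modulo G:
  leading term q²: subtract (q)·g_2 from q² + q + 1 → q + 1
  leading term q: subtract (1)·g_2 from q + 1 → 1
  leading term 1: no divisor's leading term divides it; move 1 to the remainder.
  normal form = 1.
The normal form is nonzero, so h ∉ I. Since h minus its normal form lies in I, I + (h) = I + (r) where r = 1; decide whether this ideal is the whole ring.
Here r = 1 is a nonzero constant, hence a unit: 1 ∈ I + (h), the Gröbner basis of I + (h) is {1}, and the enlarged system has no common solution — adjoining h is inconsistent.

Adjoining q² + q + 1 makes the ideal the whole ring: the system is inconsistent.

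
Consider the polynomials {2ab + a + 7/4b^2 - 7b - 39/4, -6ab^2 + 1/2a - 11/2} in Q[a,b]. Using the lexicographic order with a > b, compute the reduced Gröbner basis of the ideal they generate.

G = {a - 21/4b^3 + 189/8b^2 + 75/4b - 73/8, b^4 - 4b^3 - 475/84b^2 - 5/7b - 5/84}

f_1 = 2ab + a + 7/4b^2 - 7b - 39/4, LT = ab.
f_2 = -6ab^2 + 1/2a - 11/2, LT = ab^2.

S(f_1,f_2): lcm = ab^2. S = 1/2ab + 1/12a + 7/8b^3 - 7/2b^2 - 39/8b - 11/12.
  leading term ab: subtract (1/4)·f_1 from 1/2ab + 1/12a + 7/8b^3 - 7/2b^2 - 39/8b - 11/12 → -1/6a + 7/8b^3 - 63/16b^2 - 25/8b + 73/48
  leading term a: no divisor's leading term divides it; move -1/6a to the remainder.
  leading term b^3: no divisor's leading term divides it; move 7/8b^3 to the remainder.
  leading term b^2: no divisor's leading term divides it; move -63/16b^2 to the remainder.
  leading term b: no divisor's leading term divides it; move -25/8b to the remainder.
  leading term 1: no divisor's leading term divides it; move 73/48 to the remainder.
  remainder -1/6a + 7/8b^3 - 63/16b^2 - 25/8b + 73/48 ≠ 0; add g_3 = -1/6a + 7/8b^3 - 63/16b^2 - 25/8b + 73/48 to the basis.

S(f_1,g_3): lcm = ab. S = 1/2a + 21/4b^4 - 189/8b^3 - 143/8b^2 + 45/8b - 39/8.
  leading term a: subtract (-3)·g_3 from 1/2a + 21/4b^4 - 189/8b^3 - 143/8b^2 + 45/8b - 39/8 → 21/4b^4 - 21b^3 - 475/16b^2 - 15/4b - 5/16
  leading term b^4: no divisor's leading term divides it; move 21/4b^4 to the remainder.
  leading term b^3: no divisor's leading term divides it; move -21b^3 to the remainder.
  leading term b^2: no divisor's leading term divides it; move -475/16b^2 to the remainder.
  leading term b: no divisor's leading term divides it; move -15/4b to the remainder.
  leading term 1: no divisor's leading term divides it; move -5/16 to the remainder.
  remainder 21/4b^4 - 21b^3 - 475/16b^2 - 15/4b - 5/16 ≠ 0; add g_4 = 21/4b^4 - 21b^3 - 475/16b^2 - 15/4b - 5/16 to the basis.

The other S-polynomials (S(f_2,g_3), S(f_1,g_4), S(f_2,g_4), S(g_3,g_4)) all reduce to 0 modulo the current basis, so we have a Gröbner basis.
Inter-reduce: drop elements whose leading term is divisible by another's, tail-reduce, and make monic.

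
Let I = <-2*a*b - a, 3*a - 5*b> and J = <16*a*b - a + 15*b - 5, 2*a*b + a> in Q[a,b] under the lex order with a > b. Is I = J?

No, the ideals differ.

Since reduced Gröbner bases are canonical representatives of ideals under a given ordering, it suffices to compute and compare them.
Buchberger on the first generating set:
f_1 = -2*a*b - a, LT = a*b.
f_2 = 3*a - 5*b, LT = a.

S(f_1,f_2): lcm = a*b. S = 1/2*a + 5/3*b**2.
  leading term a: subtract (1/6)·f_2 from 1/2*a + 5/3*b**2 → 5/3*b**2 + 5/6*b
  leading term b**2: no divisor's leading term divides it; move 5/3*b**2 to the remainder.
  leading term b: no divisor's leading term divides it; move 5/6*b to the remainder.
  remainder 5/3*b**2 + 5/6*b ≠ 0; add g_3 = 5/3*b**2 + 5/6*b to the basis.

S(f_1,g_3): lcm = a*b**2. S = 0.
  remainder 0.

S(f_2,g_3): leading monomials are coprime, so the S-polynomial reduces to 0 (Buchberger's first criterion).
Every S-polynomial of the final basis reduces to 0, so we have a Gröbner basis.
Inter-reduce: drop elements whose leading term is divisible by another's, tail-reduce, and make monic.
Reduced Gröbner basis: {a - 5/3*b, b**2 + 1/2*b}.

Buchberger on the second generating set:
h_1 = 16*a*b - a + 15*b - 5, LT = a*b.
h_2 = 2*a*b + a, LT = a*b.

S(h_1,h_2): lcm = a*b. S = -9/16*a + 15/16*b - 5/16.
  leading term a: no divisor's leading term divides it; move -9/16*a to the remainder.
  leading term b: no divisor's leading term divides it; move 15/16*b to the remainder.
  leading term 1: no divisor's leading term divides it; move -5/16 to the remainder.
  remainder -9/16*a + 15/16*b - 5/16 ≠ 0; add k_3 = -9/16*a + 15/16*b - 5/16 to the basis.

S(h_1,k_3): lcm = a*b. S = -1/16*a + 5/3*b**2 + 55/144*b - 5/16.
  leading term a: subtract (1/9)·k_3 from -1/16*a + 5/3*b**2 + 55/144*b - 5/16 → 5/3*b**2 + 5/18*b - 5/18
  leading term b**2: no divisor's leading term divides it; move 5/3*b**2 to the remainder.
  leading term b: no divisor's leading term divides it; move 5/18*b to the remainder.
  leading term 1: no divisor's leading term divides it; move -5/18 to the remainder.
  remainder 5/3*b**2 + 5/18*b - 5/18 ≠ 0; add k_4 = 5/3*b**2 + 5/18*b - 5/18 to the basis.

S(h_2,k_3): lcm = a*b. S = 1/2*a + 5/3*b**2 - 5/9*b.
  leading term a: subtract (-8/9)·k_3 from 1/2*a + 5/3*b**2 - 5/9*b → 5/3*b**2 + 5/18*b - 5/18
  leading term b**2: subtract (1)·k_4 from 5/3*b**2 + 5/18*b - 5/18 → 0
  remainder 0.

S(h_1,k_4): lcm = a*b**2. S = -11/48*a*b + 1/6*a + 15/16*b**2 - 5/16*b.
  leading term a*b: subtract (-11/768)·h_1 from -11/48*a*b + 1/6*a + 15/16*b**2 - 5/16*b → 39/256*a + 15/16*b**2 - 25/256*b - 55/768
  leading term a: subtract (-13/48)·k_3 from 39/256*a + 15/16*b**2 - 25/256*b - 55/768 → 15/16*b**2 + 5/32*b - 5/32
  leading term b**2: subtract (9/16)·k_4 from 15/16*b**2 + 5/32*b - 5/32 → 0
  remainder 0.

S(h_2,k_4): lcm = a*b**2. S = 1/3*a*b + 1/6*a.
  leading term a*b: subtract (1/48)·h_1 from 1/3*a*b + 1/6*a → 3/16*a - 5/16*b + 5/48
  leading term a: subtract (-1/3)·k_3 from 3/16*a - 5/16*b + 5/48 → 0
  remainder 0.

S(k_3,k_4): leading monomials are coprime, so the S-polynomial reduces to 0 (Buchberger's first criterion).
Every S-polynomial of the final basis reduces to 0, so we have a Gröbner basis.
Inter-reduce: drop elements whose leading term is divisible by another's, tail-reduce, and make monic.
Reduced Gröbner basis: {a - 5/3*b + 5/9, b**2 + 1/6*b - 1/6}.

The bases are distinct; the ideals are different.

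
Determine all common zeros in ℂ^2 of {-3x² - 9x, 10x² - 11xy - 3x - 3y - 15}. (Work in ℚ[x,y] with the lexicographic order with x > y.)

Compute a lex Gröbner basis by Buchberger's algorithm.
f_1 = -3x² - 9x, LT = x².
f_2 = 10x² - 11xy - 3x - 3y - 15, LT = x².

S(f_1,f_2): lcm = x². S = 11/10xy + 33/10x + 3/10y + 3/2.
  leading term xy: no divisor's leading term divides it; move 11/10xy to the remainder.
  leading term x: no divisor's leading term divides it; move 33/10x to the remainder.
  leading term y: no divisor's leading term divides it; move 3/10y to the remainder.
  leading term 1: no divisor's leading term divides it; move 3/2 to the remainder.
  remainder 11/10xy + 33/10x + 3/10y + 3/2 ≠ 0; add h_3 = 11/10xy + 33/10x + 3/10y + 3/2 to the basis.

S(f_1,h_3): lcm = x²y. S = -3x² + 30/11xy - 15/11x.
  leading term x²: subtract (1)·f_1 from -3x² + 30/11xy - 15/11x → 30/11xy + 84/11x
  leading term xy: subtract (300/121)·h_3 from 30/11xy + 84/11x → -6/11x - 90/121y - 450/121
  leading term x: no divisor's leading term divides it; move -6/11x to the remainder.
  leading term y: no divisor's leading term divides it; move -90/121y to the remainder.
  leading term 1: no divisor's leading term divides it; move -450/121 to the remainder.
  remainder -6/11x - 90/121y - 450/121 ≠ 0; add h_4 = -6/11x - 90/121y - 450/121 to the basis.

S(h_3,h_4): lcm = xy. S = 3x - 15/11y² - 72/11y + 15/11.
  leading term x: subtract (-11/2)·h_4 from 3x - 15/11y² - 72/11y + 15/11 → -15/11y² - 117/11y - 210/11
  leading term y²: no divisor's leading term divides it; move -15/11y² to the remainder.
  leading term y: no divisor's leading term divides it; move -117/11y to the remainder.
  leading term 1: no divisor's leading term divides it; move -210/11 to the remainder.
  remainder -15/11y² - 117/11y - 210/11 ≠ 0; add h_5 = -15/11y² - 117/11y - 210/11 to the basis.

The other S-polynomials (S(f_2,h_3), S(f_1,h_4), S(f_2,h_4), S(f_1,h_5), S(f_2,h_5), S(h_3,h_5), S(h_4,h_5)) all reduce to 0 modulo the current basis, so we have a Gröbner basis.
Inter-reduce: drop elements whose leading term is divisible by another's, tail-reduce, and make monic.
Reduced Gröbner basis: {x + 15/11y + 75/11, y² + 39/5y + 14}.

Elimination: the polynomial y² + 39/5y + 14 lies in the elimination ideal for y, so y ∈ {-5, -14/5}. For each such y, the remaining basis elements (now univariate) give the rest of the solution.
  y = -5: the earlier basis element becomes x = 0, giving x = 0 — point (0, -5).
  y = -14/5: the earlier basis element becomes x + 3 = 0, giving x = -3 — point (-3, -14/5).
Each listed point satisfies every original equation (direct substitution).

{(0, -5), (-3, -14/5)}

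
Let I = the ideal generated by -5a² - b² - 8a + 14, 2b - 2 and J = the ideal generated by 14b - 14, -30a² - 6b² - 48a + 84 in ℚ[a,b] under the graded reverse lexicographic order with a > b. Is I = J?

Yes, the ideals are equal.

Equality of ideals is decidable: compute both reduced Gröbner bases (unique for the ordering) and check whether they agree.
Buchberger on the first generating set:
f_1 = -5a² - b² - 8a + 14, LT = a².
f_2 = 2b - 2, LT = b.

The S-polynomials (S(f_1,f_2)) all reduce to 0 modulo the current basis, so we have a Gröbner basis.
Inter-reduce: drop elements whose leading term is divisible by another's, tail-reduce, and make monic.
Reduced Gröbner basis: {a² + 8/5a - 13/5, b - 1}.

Buchberger on the second generating set:
h_1 = 14b - 14, LT = b.
h_2 = -30a² - 6b² - 48a + 84, LT = a².

The S-polynomials (S(h_1,h_2)) all reduce to 0 modulo the current basis, so we have a Gröbner basis.
Inter-reduce: drop elements whose leading term is divisible by another's, tail-reduce, and make monic.
Reduced Gröbner basis: {a² + 8/5a - 13/5, b - 1}.

Same reduced basis, so the two generating sets span the same ideal.
The same test decides containment: I ⊆ J iff every generator of I reduces to 0 modulo a Gröbner basis of J.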